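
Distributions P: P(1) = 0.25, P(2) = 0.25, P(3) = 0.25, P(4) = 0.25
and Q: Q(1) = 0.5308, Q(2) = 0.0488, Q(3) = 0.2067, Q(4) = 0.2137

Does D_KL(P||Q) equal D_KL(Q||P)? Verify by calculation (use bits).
D_KL(P||Q) = 0.4429 bits, D_KL(Q||P) = 0.3565 bits. No — D_KL(P||Q) ≠ D_KL(Q||P) for this pair.

D_KL(P||Q) = Σ P(x) log₂(P(x)/Q(x))

Computing term by term:
  P(1)·log₂(P(1)/Q(1)) = 0.25·log₂(0.25/0.5308) = -0.27156
  P(2)·log₂(P(2)/Q(2)) = 0.25·log₂(0.25/0.0488) = 0.58924
  P(3)·log₂(P(3)/Q(3)) = 0.25·log₂(0.25/0.2067) = 0.06860
  P(4)·log₂(P(4)/Q(4)) = 0.25·log₂(0.25/0.2137) = 0.05659

D_KL(P||Q) = -0.27156 + 0.58924 + 0.06860 + 0.05659 = 0.44287 ≈ 0.4429 bits

D_KL(Q||P) = Σ Q(x) log₂(Q(x)/P(x))

Computing term by term:
  Q(1)·log₂(Q(1)/P(1)) = 0.5308·log₂(0.5308/0.25) = 0.57658
  Q(2)·log₂(Q(2)/P(2)) = 0.0488·log₂(0.0488/0.25) = -0.11502
  Q(3)·log₂(Q(3)/P(3)) = 0.2067·log₂(0.2067/0.25) = -0.05672
  Q(4)·log₂(Q(4)/P(4)) = 0.2137·log₂(0.2137/0.25) = -0.04837

D_KL(Q||P) = 0.57658 - 0.11502 - 0.05672 - 0.04837 = 0.35647 ≈ 0.3565 bits

These are NOT equal (difference: 0.0864 bits). KL divergence is asymmetric: D_KL(P||Q) ≠ D_KL(Q||P) in general.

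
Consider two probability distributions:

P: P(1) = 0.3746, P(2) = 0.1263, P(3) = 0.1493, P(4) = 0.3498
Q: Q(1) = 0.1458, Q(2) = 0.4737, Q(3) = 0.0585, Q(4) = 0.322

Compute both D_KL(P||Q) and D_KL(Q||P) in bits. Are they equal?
D_KL(P||Q) = 0.5127 bits, D_KL(Q||P) = 0.5874 bits. No, they are not equal.

D_KL(P||Q) = Σ P(x) log₂(P(x)/Q(x))

Computing term by term:
  P(1)·log₂(P(1)/Q(1)) = 0.3746·log₂(0.3746/0.1458) = 0.50997
  P(2)·log₂(P(2)/Q(2)) = 0.1263·log₂(0.1263/0.4737) = -0.24087
  P(3)·log₂(P(3)/Q(3)) = 0.1493·log₂(0.1493/0.0585) = 0.20181
  P(4)·log₂(P(4)/Q(4)) = 0.3498·log₂(0.3498/0.322) = 0.04179

D_KL(P||Q) = 0.50997 - 0.24087 + 0.20181 + 0.04179 = 0.51270 ≈ 0.5127 bits

D_KL(Q||P) = Σ Q(x) log₂(Q(x)/P(x))

Computing term by term:
  Q(1)·log₂(Q(1)/P(1)) = 0.1458·log₂(0.1458/0.3746) = -0.19849
  Q(2)·log₂(Q(2)/P(2)) = 0.4737·log₂(0.4737/0.1263) = 0.90340
  Q(3)·log₂(Q(3)/P(3)) = 0.0585·log₂(0.0585/0.1493) = -0.07907
  Q(4)·log₂(Q(4)/P(4)) = 0.322·log₂(0.322/0.3498) = -0.03847

D_KL(Q||P) = -0.19849 + 0.90340 - 0.07907 - 0.03847 = 0.58737 ≈ 0.5874 bits

These are NOT equal (difference: 0.0747 bits). KL divergence is asymmetric: D_KL(P||Q) ≠ D_KL(Q||P) in general.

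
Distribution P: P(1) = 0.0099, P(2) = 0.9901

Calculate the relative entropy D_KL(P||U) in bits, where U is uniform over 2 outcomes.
0.9199 bits

U(i) = 1/2 for all i

D_KL(P||U) = Σ P(x) log₂(P(x) / (1/2))
           = Σ P(x) log₂(P(x)) + log₂(2)
           = log₂(2) - H(P)

H(P) = -Σ P(x) log₂(P(x)):
  -P(1)·log₂(P(1)) = -(0.0099)·log₂(0.0099) = 0.06592
  -P(2)·log₂(P(2)) = -(0.9901)·log₂(0.9901) = 0.01421
H(P) = 0.06592 + 0.01421 = 0.08013 bits

log₂(2) = 1.00000 bits

D_KL(P||U) = 1.00000 - 0.08013 = 0.91987 ≈ 0.9199 bits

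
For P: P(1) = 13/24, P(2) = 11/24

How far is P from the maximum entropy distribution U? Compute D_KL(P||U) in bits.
0.0050 bits

U(i) = 1/2 for all i

D_KL(P||U) = Σ P(x) log₂(P(x) / (1/2))
           = Σ P(x) log₂(P(x)) + log₂(2)
           = log₂(2) - H(P)

H(P) = -Σ P(x) log₂(P(x)):
  -P(1)·log₂(P(1)) = -(13/24)·log₂(13/24) = 0.47912
  -P(2)·log₂(P(2)) = -(11/24)·log₂(11/24) = 0.51587
H(P) = 0.47912 + 0.51587 = 0.99499 bits

log₂(2) = 1.00000 bits

D_KL(P||U) = 1.00000 - 0.99499 = 0.00501 ≈ 0.0050 bits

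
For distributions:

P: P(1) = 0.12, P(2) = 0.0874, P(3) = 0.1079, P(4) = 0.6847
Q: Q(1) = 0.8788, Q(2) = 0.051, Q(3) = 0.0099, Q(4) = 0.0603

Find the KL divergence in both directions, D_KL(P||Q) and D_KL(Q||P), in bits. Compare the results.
D_KL(P||Q) = 2.4951 bits, D_KL(Q||P) = 2.2392 bits. D_KL(P||Q) is larger than D_KL(Q||P) by 0.2559 bits; the two directions differ.

D_KL(P||Q) = Σ P(x) log₂(P(x)/Q(x))

Computing term by term:
  P(1)·log₂(P(1)/Q(1)) = 0.12·log₂(0.12/0.8788) = -0.34470
  P(2)·log₂(P(2)/Q(2)) = 0.0874·log₂(0.0874/0.051) = 0.06792
  P(3)·log₂(P(3)/Q(3)) = 0.1079·log₂(0.1079/0.0099) = 0.37184
  P(4)·log₂(P(4)/Q(4)) = 0.6847·log₂(0.6847/0.0603) = 2.40004

D_KL(P||Q) = -0.34470 + 0.06792 + 0.37184 + 2.40004 = 2.49510 ≈ 2.4951 bits

D_KL(Q||P) = Σ Q(x) log₂(Q(x)/P(x))

Computing term by term:
  Q(1)·log₂(Q(1)/P(1)) = 0.8788·log₂(0.8788/0.12) = 2.52435
  Q(2)·log₂(Q(2)/P(2)) = 0.051·log₂(0.051/0.0874) = -0.03963
  Q(3)·log₂(Q(3)/P(3)) = 0.0099·log₂(0.0099/0.1079) = -0.03412
  Q(4)·log₂(Q(4)/P(4)) = 0.0603·log₂(0.0603/0.6847) = -0.21137

D_KL(Q||P) = 2.52435 - 0.03963 - 0.03412 - 0.21137 = 2.23923 ≈ 2.2392 bits

These are NOT equal (difference: 0.2559 bits). KL divergence is asymmetric: D_KL(P||Q) ≠ D_KL(Q||P) in general.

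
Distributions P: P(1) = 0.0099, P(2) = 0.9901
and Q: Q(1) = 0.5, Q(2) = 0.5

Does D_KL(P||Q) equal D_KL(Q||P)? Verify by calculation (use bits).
D_KL(P||Q) = 0.9199 bits, D_KL(Q||P) = 2.3364 bits. No — D_KL(P||Q) ≠ D_KL(Q||P) for this pair.

D_KL(P||Q) = Σ P(x) log₂(P(x)/Q(x))

Computing term by term:
  P(1)·log₂(P(1)/Q(1)) = 0.0099·log₂(0.0099/0.5) = -0.05602
  P(2)·log₂(P(2)/Q(2)) = 0.9901·log₂(0.9901/0.5) = 0.97589

D_KL(P||Q) = -0.05602 + 0.97589 = 0.91987 ≈ 0.9199 bits

D_KL(Q||P) = Σ Q(x) log₂(Q(x)/P(x))

Computing term by term:
  Q(1)·log₂(Q(1)/P(1)) = 0.5·log₂(0.5/0.0099) = 2.82918
  Q(2)·log₂(Q(2)/P(2)) = 0.5·log₂(0.5/0.9901) = -0.49282

D_KL(Q||P) = 2.82918 - 0.49282 = 2.33636 ≈ 2.3364 bits

These are NOT equal (difference: 1.4165 bits). KL divergence is asymmetric: D_KL(P||Q) ≠ D_KL(Q||P) in general.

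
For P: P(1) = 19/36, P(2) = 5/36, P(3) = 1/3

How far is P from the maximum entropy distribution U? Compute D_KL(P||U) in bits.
0.1745 bits

U(i) = 1/3 for all i

D_KL(P||U) = Σ P(x) log₂(P(x) / (1/3))
           = Σ P(x) log₂(P(x)) + log₂(3)
           = log₂(3) - H(P)

H(P) = -Σ P(x) log₂(P(x)):
  -P(1)·log₂(P(1)) = -(19/36)·log₂(19/36) = 0.48661
  -P(2)·log₂(P(2)) = -(5/36)·log₂(5/36) = 0.39556
  -P(3)·log₂(P(3)) = -(1/3)·log₂(1/3) = 0.52832
H(P) = 0.48661 + 0.39556 + 0.52832 = 1.41049 bits

log₂(3) = 1.58496 bits

D_KL(P||U) = 1.58496 - 1.41049 = 0.17447 ≈ 0.1745 bits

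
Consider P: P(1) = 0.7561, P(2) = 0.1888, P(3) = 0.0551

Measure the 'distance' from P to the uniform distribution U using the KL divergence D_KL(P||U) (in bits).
0.5955 bits

U(i) = 1/3 for all i

D_KL(P||U) = Σ P(x) log₂(P(x) / (1/3))
           = Σ P(x) log₂(P(x)) + log₂(3)
           = log₂(3) - H(P)

H(P) = -Σ P(x) log₂(P(x)):
  -P(1)·log₂(P(1)) = -(0.7561)·log₂(0.7561) = 0.30497
  -P(2)·log₂(P(2)) = -(0.1888)·log₂(0.1888) = 0.45408
  -P(3)·log₂(P(3)) = -(0.0551)·log₂(0.0551) = 0.23042
H(P) = 0.30497 + 0.45408 + 0.23042 = 0.98947 bits

log₂(3) = 1.58496 bits

D_KL(P||U) = 1.58496 - 0.98947 = 0.59549 ≈ 0.5955 bits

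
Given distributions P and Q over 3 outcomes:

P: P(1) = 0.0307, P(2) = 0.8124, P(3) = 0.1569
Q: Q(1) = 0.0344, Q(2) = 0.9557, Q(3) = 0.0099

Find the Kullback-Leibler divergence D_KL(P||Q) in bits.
0.4300 bits

D_KL(P||Q) = Σ P(x) log₂(P(x)/Q(x))

Computing term by term:
  P(1)·log₂(P(1)/Q(1)) = 0.0307·log₂(0.0307/0.0344) = -0.00504
  P(2)·log₂(P(2)/Q(2)) = 0.8124·log₂(0.8124/0.9557) = -0.19040
  P(3)·log₂(P(3)/Q(3)) = 0.1569·log₂(0.1569/0.0099) = 0.62545

D_KL(P||Q) = -0.00504 - 0.19040 + 0.62545 = 0.43001 ≈ 0.4300 bits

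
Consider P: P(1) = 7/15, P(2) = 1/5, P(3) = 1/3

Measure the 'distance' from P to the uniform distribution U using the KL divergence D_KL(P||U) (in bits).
0.0791 bits

U(i) = 1/3 for all i

D_KL(P||U) = Σ P(x) log₂(P(x) / (1/3))
           = Σ P(x) log₂(P(x)) + log₂(3)
           = log₂(3) - H(P)

H(P) = -Σ P(x) log₂(P(x)):
  -P(1)·log₂(P(1)) = -(7/15)·log₂(7/15) = 0.51312
  -P(2)·log₂(P(2)) = -(1/5)·log₂(1/5) = 0.46439
  -P(3)·log₂(P(3)) = -(1/3)·log₂(1/3) = 0.52832
H(P) = 0.51312 + 0.46439 + 0.52832 = 1.50583 bits

log₂(3) = 1.58496 bits

D_KL(P||U) = 1.58496 - 1.50583 = 0.07913 ≈ 0.0791 bits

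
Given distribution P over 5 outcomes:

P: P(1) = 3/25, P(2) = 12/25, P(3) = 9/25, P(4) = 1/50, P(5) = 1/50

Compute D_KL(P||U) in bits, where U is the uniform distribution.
0.6902 bits

U(i) = 1/5 for all i

D_KL(P||U) = Σ P(x) log₂(P(x) / (1/5))
           = Σ P(x) log₂(P(x)) + log₂(5)
           = log₂(5) - H(P)

H(P) = -Σ P(x) log₂(P(x)):
  -P(1)·log₂(P(1)) = -(3/25)·log₂(3/25) = 0.36707
  -P(2)·log₂(P(2)) = -(12/25)·log₂(12/25) = 0.50827
  -P(3)·log₂(P(3)) = -(9/25)·log₂(9/25) = 0.53062
  -P(4)·log₂(P(4)) = -(1/50)·log₂(1/50) = 0.11288
  -P(5)·log₂(P(5)) = -(1/50)·log₂(1/50) = 0.11288
H(P) = 0.36707 + 0.50827 + 0.53062 + 0.11288 + 0.11288 = 1.63172 bits

log₂(5) = 2.32193 bits

D_KL(P||U) = 2.32193 - 1.63172 = 0.69021 ≈ 0.6902 bits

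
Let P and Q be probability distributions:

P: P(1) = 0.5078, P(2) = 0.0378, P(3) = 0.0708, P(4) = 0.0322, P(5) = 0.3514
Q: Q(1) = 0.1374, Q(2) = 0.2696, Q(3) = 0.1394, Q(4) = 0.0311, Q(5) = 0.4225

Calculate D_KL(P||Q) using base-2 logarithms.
0.6895 bits

D_KL(P||Q) = Σ P(x) log₂(P(x)/Q(x))

Computing term by term:
  P(1)·log₂(P(1)/Q(1)) = 0.5078·log₂(0.5078/0.1374) = 0.95765
  P(2)·log₂(P(2)/Q(2)) = 0.0378·log₂(0.0378/0.2696) = -0.10714
  P(3)·log₂(P(3)/Q(3)) = 0.0708·log₂(0.0708/0.1394) = -0.06920
  P(4)·log₂(P(4)/Q(4)) = 0.0322·log₂(0.0322/0.0311) = 0.00161
  P(5)·log₂(P(5)/Q(5)) = 0.3514·log₂(0.3514/0.4225) = -0.09342

D_KL(P||Q) = 0.95765 - 0.10714 - 0.06920 + 0.00161 - 0.09342 = 0.68950 ≈ 0.6895 bits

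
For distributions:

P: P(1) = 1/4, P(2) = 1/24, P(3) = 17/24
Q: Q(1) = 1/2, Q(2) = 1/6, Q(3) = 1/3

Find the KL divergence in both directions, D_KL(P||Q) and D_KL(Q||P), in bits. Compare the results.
D_KL(P||Q) = 0.4370 bits, D_KL(Q||P) = 0.4708 bits. D_KL(Q||P) is larger than D_KL(P||Q) by 0.0338 bits; the two directions differ.

D_KL(P||Q) = Σ P(x) log₂(P(x)/Q(x))

Computing term by term:
  P(1)·log₂(P(1)/Q(1)) = (1/4)·log₂((1/4)/(1/2)) = -0.25000
  P(2)·log₂(P(2)/Q(2)) = (1/24)·log₂((1/24)/(1/6)) = -0.08333
  P(3)·log₂(P(3)/Q(3)) = (17/24)·log₂((17/24)/(1/3)) = 0.77029

D_KL(P||Q) = -0.25000 - 0.08333 + 0.77029 = 0.43696 ≈ 0.4370 bits

D_KL(Q||P) = Σ Q(x) log₂(Q(x)/P(x))

Computing term by term:
  Q(1)·log₂(Q(1)/P(1)) = (1/2)·log₂((1/2)/(1/4)) = 0.50000
  Q(2)·log₂(Q(2)/P(2)) = (1/6)·log₂((1/6)/(1/24)) = 0.33333
  Q(3)·log₂(Q(3)/P(3)) = (1/3)·log₂((1/3)/(17/24)) = -0.36249

D_KL(Q||P) = 0.50000 + 0.33333 - 0.36249 = 0.47084 ≈ 0.4708 bits

These are NOT equal (difference: 0.0338 bits). KL divergence is asymmetric: D_KL(P||Q) ≠ D_KL(Q||P) in general.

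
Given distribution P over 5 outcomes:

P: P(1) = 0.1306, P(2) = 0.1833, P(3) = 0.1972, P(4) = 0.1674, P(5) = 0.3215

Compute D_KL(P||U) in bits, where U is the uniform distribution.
0.0698 bits

U(i) = 1/5 for all i

D_KL(P||U) = Σ P(x) log₂(P(x) / (1/5))
           = Σ P(x) log₂(P(x)) + log₂(5)
           = log₂(5) - H(P)

H(P) = -Σ P(x) log₂(P(x)):
  -P(1)·log₂(P(1)) = -(0.1306)·log₂(0.1306) = 0.38354
  -P(2)·log₂(P(2)) = -(0.1833)·log₂(0.1833) = 0.44867
  -P(3)·log₂(P(3)) = -(0.1972)·log₂(0.1972) = 0.46190
  -P(4)·log₂(P(4)) = -(0.1674)·log₂(0.1674) = 0.43166
  -P(5)·log₂(P(5)) = -(0.3215)·log₂(0.3215) = 0.52633
H(P) = 0.38354 + 0.44867 + 0.46190 + 0.43166 + 0.52633 = 2.25210 bits

log₂(5) = 2.32193 bits

D_KL(P||U) = 2.32193 - 2.25210 = 0.06983 ≈ 0.0698 bits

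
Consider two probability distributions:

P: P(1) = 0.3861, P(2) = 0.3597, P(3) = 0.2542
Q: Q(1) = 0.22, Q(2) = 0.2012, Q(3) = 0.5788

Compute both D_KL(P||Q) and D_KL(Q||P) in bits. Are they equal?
D_KL(P||Q) = 0.3130 bits, D_KL(Q||P) = 0.3399 bits. No, they are not equal.

D_KL(P||Q) = Σ P(x) log₂(P(x)/Q(x))

Computing term by term:
  P(1)·log₂(P(1)/Q(1)) = 0.3861·log₂(0.3861/0.22) = 0.31331
  P(2)·log₂(P(2)/Q(2)) = 0.3597·log₂(0.3597/0.2012) = 0.30149
  P(3)·log₂(P(3)/Q(3)) = 0.2542·log₂(0.2542/0.5788) = -0.30176

D_KL(P||Q) = 0.31331 + 0.30149 - 0.30176 = 0.31304 ≈ 0.3130 bits

D_KL(Q||P) = Σ Q(x) log₂(Q(x)/P(x))

Computing term by term:
  Q(1)·log₂(Q(1)/P(1)) = 0.22·log₂(0.22/0.3861) = -0.17852
  Q(2)·log₂(Q(2)/P(2)) = 0.2012·log₂(0.2012/0.3597) = -0.16864
  Q(3)·log₂(Q(3)/P(3)) = 0.5788·log₂(0.5788/0.2542) = 0.68709

D_KL(Q||P) = -0.17852 - 0.16864 + 0.68709 = 0.33993 ≈ 0.3399 bits

These are NOT equal (difference: 0.0269 bits). KL divergence is asymmetric: D_KL(P||Q) ≠ D_KL(Q||P) in general.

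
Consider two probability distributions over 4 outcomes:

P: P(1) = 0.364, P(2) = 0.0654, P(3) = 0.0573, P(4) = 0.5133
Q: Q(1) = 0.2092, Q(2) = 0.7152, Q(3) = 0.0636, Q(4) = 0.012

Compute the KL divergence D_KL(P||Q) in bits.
2.8380 bits

D_KL(P||Q) = Σ P(x) log₂(P(x)/Q(x))

Computing term by term:
  P(1)·log₂(P(1)/Q(1)) = 0.364·log₂(0.364/0.2092) = 0.29086
  P(2)·log₂(P(2)/Q(2)) = 0.0654·log₂(0.0654/0.7152) = -0.22569
  P(3)·log₂(P(3)/Q(3)) = 0.0573·log₂(0.0573/0.0636) = -0.00862
  P(4)·log₂(P(4)/Q(4)) = 0.5133·log₂(0.5133/0.012) = 2.78142

D_KL(P||Q) = 0.29086 - 0.22569 - 0.00862 + 2.78142 = 2.83797 ≈ 2.8380 bits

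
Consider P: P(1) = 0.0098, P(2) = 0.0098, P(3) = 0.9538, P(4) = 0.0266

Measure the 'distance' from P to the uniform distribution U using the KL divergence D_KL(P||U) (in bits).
1.6649 bits

U(i) = 1/4 for all i

D_KL(P||U) = Σ P(x) log₂(P(x) / (1/4))
           = Σ P(x) log₂(P(x)) + log₂(4)
           = log₂(4) - H(P)

H(P) = -Σ P(x) log₂(P(x)):
  -P(1)·log₂(P(1)) = -(0.0098)·log₂(0.0098) = 0.06540
  -P(2)·log₂(P(2)) = -(0.0098)·log₂(0.0098) = 0.06540
  -P(3)·log₂(P(3)) = -(0.9538)·log₂(0.9538) = 0.06509
  -P(4)·log₂(P(4)) = -(0.0266)·log₂(0.0266) = 0.13918
H(P) = 0.06540 + 0.06540 + 0.06509 + 0.13918 = 0.33507 bits

log₂(4) = 2.00000 bits

D_KL(P||U) = 2.00000 - 0.33507 = 1.66493 ≈ 1.6649 bits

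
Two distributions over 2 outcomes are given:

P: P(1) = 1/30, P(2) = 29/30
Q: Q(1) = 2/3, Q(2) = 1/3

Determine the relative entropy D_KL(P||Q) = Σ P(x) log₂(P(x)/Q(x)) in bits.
1.3408 bits

D_KL(P||Q) = Σ P(x) log₂(P(x)/Q(x))

Computing term by term:
  P(1)·log₂(P(1)/Q(1)) = (1/30)·log₂((1/30)/(2/3)) = -0.14406
  P(2)·log₂(P(2)/Q(2)) = (29/30)·log₂((29/30)/(1/3)) = 1.48485

D_KL(P||Q) = -0.14406 + 1.48485 = 1.34079 ≈ 1.3408 bits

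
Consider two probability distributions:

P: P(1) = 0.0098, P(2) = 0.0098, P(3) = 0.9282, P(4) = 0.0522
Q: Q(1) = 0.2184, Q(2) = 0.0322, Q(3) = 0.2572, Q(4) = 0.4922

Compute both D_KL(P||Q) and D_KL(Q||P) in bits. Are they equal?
D_KL(P||Q) = 1.4889 bits, D_KL(Q||P) = 2.1504 bits. No, they are not equal.

D_KL(P||Q) = Σ P(x) log₂(P(x)/Q(x))

Computing term by term:
  P(1)·log₂(P(1)/Q(1)) = 0.0098·log₂(0.0098/0.2184) = -0.04388
  P(2)·log₂(P(2)/Q(2)) = 0.0098·log₂(0.0098/0.0322) = -0.01682
  P(3)·log₂(P(3)/Q(3)) = 0.9282·log₂(0.9282/0.2572) = 1.71860
  P(4)·log₂(P(4)/Q(4)) = 0.0522·log₂(0.0522/0.4922) = -0.16898

D_KL(P||Q) = -0.04388 - 0.01682 + 1.71860 - 0.16898 = 1.48892 ≈ 1.4889 bits

D_KL(Q||P) = Σ Q(x) log₂(Q(x)/P(x))

Computing term by term:
  Q(1)·log₂(Q(1)/P(1)) = 0.2184·log₂(0.2184/0.0098) = 0.97801
  Q(2)·log₂(Q(2)/P(2)) = 0.0322·log₂(0.0322/0.0098) = 0.05526
  Q(3)·log₂(Q(3)/P(3)) = 0.2572·log₂(0.2572/0.9282) = -0.47622
  Q(4)·log₂(Q(4)/P(4)) = 0.4922·log₂(0.4922/0.0522) = 1.59331

D_KL(Q||P) = 0.97801 + 0.05526 - 0.47622 + 1.59331 = 2.15036 ≈ 2.1504 bits

These are NOT equal (difference: 0.6615 bits). KL divergence is asymmetric: D_KL(P||Q) ≠ D_KL(Q||P) in general.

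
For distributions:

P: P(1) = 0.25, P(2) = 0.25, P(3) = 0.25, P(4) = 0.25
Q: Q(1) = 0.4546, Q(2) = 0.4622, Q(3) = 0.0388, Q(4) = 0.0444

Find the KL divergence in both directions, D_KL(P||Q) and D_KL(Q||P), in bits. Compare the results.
D_KL(P||Q) = 0.8580 bits, D_KL(Q||P) = 0.5870 bits. D_KL(P||Q) is larger than D_KL(Q||P) by 0.2710 bits; the two directions differ.

D_KL(P||Q) = Σ P(x) log₂(P(x)/Q(x))

Computing term by term:
  P(1)·log₂(P(1)/Q(1)) = 0.25·log₂(0.25/0.4546) = -0.21567
  P(2)·log₂(P(2)/Q(2)) = 0.25·log₂(0.25/0.4622) = -0.22165
  P(3)·log₂(P(3)/Q(3)) = 0.25·log₂(0.25/0.0388) = 0.67195
  P(4)·log₂(P(4)/Q(4)) = 0.25·log₂(0.25/0.0444) = 0.62332

D_KL(P||Q) = -0.21567 - 0.22165 + 0.67195 + 0.62332 = 0.85795 ≈ 0.8580 bits

D_KL(Q||P) = Σ Q(x) log₂(Q(x)/P(x))

Computing term by term:
  Q(1)·log₂(Q(1)/P(1)) = 0.4546·log₂(0.4546/0.25) = 0.39217
  Q(2)·log₂(Q(2)/P(2)) = 0.4622·log₂(0.4622/0.25) = 0.40978
  Q(3)·log₂(Q(3)/P(3)) = 0.0388·log₂(0.0388/0.25) = -0.10429
  Q(4)·log₂(Q(4)/P(4)) = 0.0444·log₂(0.0444/0.25) = -0.11070

D_KL(Q||P) = 0.39217 + 0.40978 - 0.10429 - 0.11070 = 0.58696 ≈ 0.5870 bits

These are NOT equal (difference: 0.2710 bits). KL divergence is asymmetric: D_KL(P||Q) ≠ D_KL(Q||P) in general.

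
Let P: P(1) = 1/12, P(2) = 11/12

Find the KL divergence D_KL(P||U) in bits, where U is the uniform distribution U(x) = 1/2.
0.5862 bits

U(i) = 1/2 for all i

D_KL(P||U) = Σ P(x) log₂(P(x) / (1/2))
           = Σ P(x) log₂(P(x)) + log₂(2)
           = log₂(2) - H(P)

H(P) = -Σ P(x) log₂(P(x)):
  -P(1)·log₂(P(1)) = -(1/12)·log₂(1/12) = 0.29875
  -P(2)·log₂(P(2)) = -(11/12)·log₂(11/12) = 0.11507
H(P) = 0.29875 + 0.11507 = 0.41382 bits

log₂(2) = 1.00000 bits

D_KL(P||U) = 1.00000 - 0.41382 = 0.58618 ≈ 0.5862 bits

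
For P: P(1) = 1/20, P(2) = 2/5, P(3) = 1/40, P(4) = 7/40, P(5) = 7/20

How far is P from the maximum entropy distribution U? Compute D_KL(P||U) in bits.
0.4739 bits

U(i) = 1/5 for all i

D_KL(P||U) = Σ P(x) log₂(P(x) / (1/5))
           = Σ P(x) log₂(P(x)) + log₂(5)
           = log₂(5) - H(P)

H(P) = -Σ P(x) log₂(P(x)):
  -P(1)·log₂(P(1)) = -(1/20)·log₂(1/20) = 0.21610
  -P(2)·log₂(P(2)) = -(2/5)·log₂(2/5) = 0.52877
  -P(3)·log₂(P(3)) = -(1/40)·log₂(1/40) = 0.13305
  -P(4)·log₂(P(4)) = -(7/40)·log₂(7/40) = 0.44005
  -P(5)·log₂(P(5)) = -(7/20)·log₂(7/20) = 0.53010
H(P) = 0.21610 + 0.52877 + 0.13305 + 0.44005 + 0.53010 = 1.84807 bits

log₂(5) = 2.32193 bits

D_KL(P||U) = 2.32193 - 1.84807 = 0.47386 ≈ 0.4739 bits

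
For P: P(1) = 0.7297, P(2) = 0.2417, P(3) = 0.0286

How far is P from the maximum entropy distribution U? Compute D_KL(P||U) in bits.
0.6114 bits

U(i) = 1/3 for all i

D_KL(P||U) = Σ P(x) log₂(P(x) / (1/3))
           = Σ P(x) log₂(P(x)) + log₂(3)
           = log₂(3) - H(P)

H(P) = -Σ P(x) log₂(P(x)):
  -P(1)·log₂(P(1)) = -(0.7297)·log₂(0.7297) = 0.33174
  -P(2)·log₂(P(2)) = -(0.2417)·log₂(0.2417) = 0.49517
  -P(3)·log₂(P(3)) = -(0.0286)·log₂(0.0286) = 0.14666
H(P) = 0.33174 + 0.49517 + 0.14666 = 0.97357 bits

log₂(3) = 1.58496 bits

D_KL(P||U) = 1.58496 - 0.97357 = 0.61139 ≈ 0.6114 bits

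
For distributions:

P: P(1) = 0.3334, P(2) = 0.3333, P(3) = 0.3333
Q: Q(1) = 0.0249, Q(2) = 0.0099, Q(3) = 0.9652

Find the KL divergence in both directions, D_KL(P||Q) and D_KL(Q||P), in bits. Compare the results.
D_KL(P||Q) = 2.4276 bits, D_KL(Q||P) = 1.3372 bits. D_KL(P||Q) is larger than D_KL(Q||P) by 1.0904 bits; the two directions differ.

D_KL(P||Q) = Σ P(x) log₂(P(x)/Q(x))

Computing term by term:
  P(1)·log₂(P(1)/Q(1)) = 0.3334·log₂(0.3334/0.0249) = 1.24793
  P(2)·log₂(P(2)/Q(2)) = 0.3333·log₂(0.3333/0.0099) = 1.69091
  P(3)·log₂(P(3)/Q(3)) = 0.3333·log₂(0.3333/0.9652) = -0.51128

D_KL(P||Q) = 1.24793 + 1.69091 - 0.51128 = 2.42756 ≈ 2.4276 bits

D_KL(Q||P) = Σ Q(x) log₂(Q(x)/P(x))

Computing term by term:
  Q(1)·log₂(Q(1)/P(1)) = 0.0249·log₂(0.0249/0.3334) = -0.09320
  Q(2)·log₂(Q(2)/P(2)) = 0.0099·log₂(0.0099/0.3333) = -0.05023
  Q(3)·log₂(Q(3)/P(3)) = 0.9652·log₂(0.9652/0.3333) = 1.48062

D_KL(Q||P) = -0.09320 - 0.05023 + 1.48062 = 1.33719 ≈ 1.3372 bits

These are NOT equal (difference: 1.0904 bits). KL divergence is asymmetric: D_KL(P||Q) ≠ D_KL(Q||P) in general.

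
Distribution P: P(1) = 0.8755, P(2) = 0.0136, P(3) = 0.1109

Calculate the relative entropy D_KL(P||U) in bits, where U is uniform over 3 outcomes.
0.9809 bits

U(i) = 1/3 for all i

D_KL(P||U) = Σ P(x) log₂(P(x) / (1/3))
           = Σ P(x) log₂(P(x)) + log₂(3)
           = log₂(3) - H(P)

H(P) = -Σ P(x) log₂(P(x)):
  -P(1)·log₂(P(1)) = -(0.8755)·log₂(0.8755) = 0.16794
  -P(2)·log₂(P(2)) = -(0.0136)·log₂(0.0136) = 0.08432
  -P(3)·log₂(P(3)) = -(0.1109)·log₂(0.1109) = 0.35185
H(P) = 0.16794 + 0.08432 + 0.35185 = 0.60411 bits

log₂(3) = 1.58496 bits

D_KL(P||U) = 1.58496 - 0.60411 = 0.98085 ≈ 0.9809 bits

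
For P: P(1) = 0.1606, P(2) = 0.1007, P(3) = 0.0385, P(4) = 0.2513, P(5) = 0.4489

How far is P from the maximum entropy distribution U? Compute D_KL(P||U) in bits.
0.3643 bits

U(i) = 1/5 for all i

D_KL(P||U) = Σ P(x) log₂(P(x) / (1/5))
           = Σ P(x) log₂(P(x)) + log₂(5)
           = log₂(5) - H(P)

H(P) = -Σ P(x) log₂(P(x)):
  -P(1)·log₂(P(1)) = -(0.1606)·log₂(0.1606) = 0.42374
  -P(2)·log₂(P(2)) = -(0.1007)·log₂(0.1007) = 0.33350
  -P(3)·log₂(P(3)) = -(0.0385)·log₂(0.0385) = 0.18091
  -P(4)·log₂(P(4)) = -(0.2513)·log₂(0.2513) = 0.50072
  -P(5)·log₂(P(5)) = -(0.4489)·log₂(0.4489) = 0.51872
H(P) = 0.42374 + 0.33350 + 0.18091 + 0.50072 + 0.51872 = 1.95759 bits

log₂(5) = 2.32193 bits

D_KL(P||U) = 2.32193 - 1.95759 = 0.36434 ≈ 0.3643 bits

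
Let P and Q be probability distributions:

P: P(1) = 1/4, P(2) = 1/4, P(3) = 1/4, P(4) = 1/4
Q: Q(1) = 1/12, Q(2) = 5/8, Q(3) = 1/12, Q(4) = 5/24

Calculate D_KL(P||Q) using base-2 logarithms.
0.5278 bits

D_KL(P||Q) = Σ P(x) log₂(P(x)/Q(x))

Computing term by term:
  P(1)·log₂(P(1)/Q(1)) = (1/4)·log₂((1/4)/(1/12)) = 0.39624
  P(2)·log₂(P(2)/Q(2)) = (1/4)·log₂((1/4)/(5/8)) = -0.33048
  P(3)·log₂(P(3)/Q(3)) = (1/4)·log₂((1/4)/(1/12)) = 0.39624
  P(4)·log₂(P(4)/Q(4)) = (1/4)·log₂((1/4)/(5/24)) = 0.06576

D_KL(P||Q) = 0.39624 - 0.33048 + 0.39624 + 0.06576 = 0.52776 ≈ 0.5278 bits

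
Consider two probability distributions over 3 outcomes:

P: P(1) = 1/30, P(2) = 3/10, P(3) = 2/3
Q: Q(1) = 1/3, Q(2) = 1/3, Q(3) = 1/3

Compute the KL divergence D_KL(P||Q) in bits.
0.5103 bits

D_KL(P||Q) = Σ P(x) log₂(P(x)/Q(x))

Computing term by term:
  P(1)·log₂(P(1)/Q(1)) = (1/30)·log₂((1/30)/(1/3)) = -0.11073
  P(2)·log₂(P(2)/Q(2)) = (3/10)·log₂((3/10)/(1/3)) = -0.04560
  P(3)·log₂(P(3)/Q(3)) = (2/3)·log₂((2/3)/(1/3)) = 0.66667

D_KL(P||Q) = -0.11073 - 0.04560 + 0.66667 = 0.51034 ≈ 0.5103 bits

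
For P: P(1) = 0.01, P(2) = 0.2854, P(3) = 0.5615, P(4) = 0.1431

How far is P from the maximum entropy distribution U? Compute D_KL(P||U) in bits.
0.5484 bits

U(i) = 1/4 for all i

D_KL(P||U) = Σ P(x) log₂(P(x) / (1/4))
           = Σ P(x) log₂(P(x)) + log₂(4)
           = log₂(4) - H(P)

H(P) = -Σ P(x) log₂(P(x)):
  -P(1)·log₂(P(1)) = -(0.01)·log₂(0.01) = 0.06644
  -P(2)·log₂(P(2)) = -(0.2854)·log₂(0.2854) = 0.51627
  -P(3)·log₂(P(3)) = -(0.5615)·log₂(0.5615) = 0.46753
  -P(4)·log₂(P(4)) = -(0.1431)·log₂(0.1431) = 0.40138
H(P) = 0.06644 + 0.51627 + 0.46753 + 0.40138 = 1.45162 bits

log₂(4) = 2.00000 bits

D_KL(P||U) = 2.00000 - 1.45162 = 0.54838 ≈ 0.5484 bits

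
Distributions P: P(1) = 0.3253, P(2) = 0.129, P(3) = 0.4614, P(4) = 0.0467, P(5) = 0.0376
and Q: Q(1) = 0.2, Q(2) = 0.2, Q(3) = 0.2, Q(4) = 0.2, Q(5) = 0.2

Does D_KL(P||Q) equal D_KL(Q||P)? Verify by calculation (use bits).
D_KL(P||Q) = 0.5145 bits, D_KL(Q||P) = 0.6469 bits. No — D_KL(P||Q) ≠ D_KL(Q||P) for this pair.

D_KL(P||Q) = Σ P(x) log₂(P(x)/Q(x))

Computing term by term:
  P(1)·log₂(P(1)/Q(1)) = 0.3253·log₂(0.3253/0.2) = 0.22829
  P(2)·log₂(P(2)/Q(2)) = 0.129·log₂(0.129/0.2) = -0.08161
  P(3)·log₂(P(3)/Q(3)) = 0.4614·log₂(0.4614/0.2) = 0.55646
  P(4)·log₂(P(4)/Q(4)) = 0.0467·log₂(0.0467/0.2) = -0.09800
  P(5)·log₂(P(5)/Q(5)) = 0.0376·log₂(0.0376/0.2) = -0.09066

D_KL(P||Q) = 0.22829 - 0.08161 + 0.55646 - 0.09800 - 0.09066 = 0.51448 ≈ 0.5145 bits

D_KL(Q||P) = Σ Q(x) log₂(Q(x)/P(x))

Computing term by term:
  Q(1)·log₂(Q(1)/P(1)) = 0.2·log₂(0.2/0.3253) = -0.14035
  Q(2)·log₂(Q(2)/P(2)) = 0.2·log₂(0.2/0.129) = 0.12653
  Q(3)·log₂(Q(3)/P(3)) = 0.2·log₂(0.2/0.4614) = -0.24120
  Q(4)·log₂(Q(4)/P(4)) = 0.2·log₂(0.2/0.0467) = 0.41970
  Q(5)·log₂(Q(5)/P(5)) = 0.2·log₂(0.2/0.0376) = 0.48224

D_KL(Q||P) = -0.14035 + 0.12653 - 0.24120 + 0.41970 + 0.48224 = 0.64692 ≈ 0.6469 bits

These are NOT equal (difference: 0.1324 bits). KL divergence is asymmetric: D_KL(P||Q) ≠ D_KL(Q||P) in general.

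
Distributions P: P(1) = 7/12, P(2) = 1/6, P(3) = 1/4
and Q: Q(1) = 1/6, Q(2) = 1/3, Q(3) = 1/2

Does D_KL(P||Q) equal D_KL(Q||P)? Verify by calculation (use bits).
D_KL(P||Q) = 0.6376 bits, D_KL(Q||P) = 0.5321 bits. No — D_KL(P||Q) ≠ D_KL(Q||P) for this pair.

D_KL(P||Q) = Σ P(x) log₂(P(x)/Q(x))

Computing term by term:
  P(1)·log₂(P(1)/Q(1)) = (7/12)·log₂((7/12)/(1/6)) = 1.05429
  P(2)·log₂(P(2)/Q(2)) = (1/6)·log₂((1/6)/(1/3)) = -0.16667
  P(3)·log₂(P(3)/Q(3)) = (1/4)·log₂((1/4)/(1/2)) = -0.25000

D_KL(P||Q) = 1.05429 - 0.16667 - 0.25000 = 0.63762 ≈ 0.6376 bits

D_KL(Q||P) = Σ Q(x) log₂(Q(x)/P(x))

Computing term by term:
  Q(1)·log₂(Q(1)/P(1)) = (1/6)·log₂((1/6)/(7/12)) = -0.30123
  Q(2)·log₂(Q(2)/P(2)) = (1/3)·log₂((1/3)/(1/6)) = 0.33333
  Q(3)·log₂(Q(3)/P(3)) = (1/2)·log₂((1/2)/(1/4)) = 0.50000

D_KL(Q||P) = -0.30123 + 0.33333 + 0.50000 = 0.53210 ≈ 0.5321 bits

These are NOT equal (difference: 0.1055 bits). KL divergence is asymmetric: D_KL(P||Q) ≠ D_KL(Q||P) in general.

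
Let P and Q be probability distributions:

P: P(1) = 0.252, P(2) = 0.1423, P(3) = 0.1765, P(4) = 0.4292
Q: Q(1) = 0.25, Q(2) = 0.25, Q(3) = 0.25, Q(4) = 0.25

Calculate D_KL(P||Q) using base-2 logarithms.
0.1332 bits

D_KL(P||Q) = Σ P(x) log₂(P(x)/Q(x))

Computing term by term:
  P(1)·log₂(P(1)/Q(1)) = 0.252·log₂(0.252/0.25) = 0.00290
  P(2)·log₂(P(2)/Q(2)) = 0.1423·log₂(0.1423/0.25) = -0.11569
  P(3)·log₂(P(3)/Q(3)) = 0.1765·log₂(0.1765/0.25) = -0.08865
  P(4)·log₂(P(4)/Q(4)) = 0.4292·log₂(0.4292/0.25) = 0.33466

D_KL(P||Q) = 0.00290 - 0.11569 - 0.08865 + 0.33466 = 0.13322 ≈ 0.1332 bits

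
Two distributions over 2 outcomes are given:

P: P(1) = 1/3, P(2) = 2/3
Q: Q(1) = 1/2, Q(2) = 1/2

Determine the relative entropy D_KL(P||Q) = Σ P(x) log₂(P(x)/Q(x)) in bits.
0.0817 bits

D_KL(P||Q) = Σ P(x) log₂(P(x)/Q(x))

Computing term by term:
  P(1)·log₂(P(1)/Q(1)) = (1/3)·log₂((1/3)/(1/2)) = -0.19499
  P(2)·log₂(P(2)/Q(2)) = (2/3)·log₂((2/3)/(1/2)) = 0.27669

D_KL(P||Q) = -0.19499 + 0.27669 = 0.08170 ≈ 0.0817 bits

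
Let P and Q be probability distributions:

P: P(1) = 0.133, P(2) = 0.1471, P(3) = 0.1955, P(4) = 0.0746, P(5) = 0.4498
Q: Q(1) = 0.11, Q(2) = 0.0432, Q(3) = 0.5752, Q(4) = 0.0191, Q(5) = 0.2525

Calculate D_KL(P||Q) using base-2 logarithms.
0.5134 bits

D_KL(P||Q) = Σ P(x) log₂(P(x)/Q(x))

Computing term by term:
  P(1)·log₂(P(1)/Q(1)) = 0.133·log₂(0.133/0.11) = 0.03643
  P(2)·log₂(P(2)/Q(2)) = 0.1471·log₂(0.1471/0.0432) = 0.26003
  P(3)·log₂(P(3)/Q(3)) = 0.1955·log₂(0.1955/0.5752) = -0.30437
  P(4)·log₂(P(4)/Q(4)) = 0.0746·log₂(0.0746/0.0191) = 0.14663
  P(5)·log₂(P(5)/Q(5)) = 0.4498·log₂(0.4498/0.2525) = 0.37468

D_KL(P||Q) = 0.03643 + 0.26003 - 0.30437 + 0.14663 + 0.37468 = 0.51340 ≈ 0.5134 bits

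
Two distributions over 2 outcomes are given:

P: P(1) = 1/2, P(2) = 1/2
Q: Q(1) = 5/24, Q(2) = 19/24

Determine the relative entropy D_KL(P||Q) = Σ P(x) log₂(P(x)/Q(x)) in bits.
0.3000 bits

D_KL(P||Q) = Σ P(x) log₂(P(x)/Q(x))

Computing term by term:
  P(1)·log₂(P(1)/Q(1)) = (1/2)·log₂((1/2)/(5/24)) = 0.63152
  P(2)·log₂(P(2)/Q(2)) = (1/2)·log₂((1/2)/(19/24)) = -0.33148

D_KL(P||Q) = 0.63152 - 0.33148 = 0.30004 ≈ 0.3000 bits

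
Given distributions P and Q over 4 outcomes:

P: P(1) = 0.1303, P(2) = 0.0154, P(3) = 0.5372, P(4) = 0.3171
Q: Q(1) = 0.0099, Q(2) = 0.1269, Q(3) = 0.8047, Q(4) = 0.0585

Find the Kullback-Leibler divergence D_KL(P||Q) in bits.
0.8977 bits

D_KL(P||Q) = Σ P(x) log₂(P(x)/Q(x))

Computing term by term:
  P(1)·log₂(P(1)/Q(1)) = 0.1303·log₂(0.1303/0.0099) = 0.48449
  P(2)·log₂(P(2)/Q(2)) = 0.0154·log₂(0.0154/0.1269) = -0.04686
  P(3)·log₂(P(3)/Q(3)) = 0.5372·log₂(0.5372/0.8047) = -0.31318
  P(4)·log₂(P(4)/Q(4)) = 0.3171·log₂(0.3171/0.0585) = 0.77323

D_KL(P||Q) = 0.48449 - 0.04686 - 0.31318 + 0.77323 = 0.89768 ≈ 0.8977 bits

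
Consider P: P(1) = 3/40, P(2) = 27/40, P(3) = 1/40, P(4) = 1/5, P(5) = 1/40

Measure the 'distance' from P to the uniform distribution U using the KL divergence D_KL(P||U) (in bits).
0.9284 bits

U(i) = 1/5 for all i

D_KL(P||U) = Σ P(x) log₂(P(x) / (1/5))
           = Σ P(x) log₂(P(x)) + log₂(5)
           = log₂(5) - H(P)

H(P) = -Σ P(x) log₂(P(x)):
  -P(1)·log₂(P(1)) = -(3/40)·log₂(3/40) = 0.28027
  -P(2)·log₂(P(2)) = -(27/40)·log₂(27/40) = 0.38275
  -P(3)·log₂(P(3)) = -(1/40)·log₂(1/40) = 0.13305
  -P(4)·log₂(P(4)) = -(1/5)·log₂(1/5) = 0.46439
  -P(5)·log₂(P(5)) = -(1/40)·log₂(1/40) = 0.13305
H(P) = 0.28027 + 0.38275 + 0.13305 + 0.46439 + 0.13305 = 1.39351 bits

log₂(5) = 2.32193 bits

D_KL(P||U) = 2.32193 - 1.39351 = 0.92842 ≈ 0.9284 bits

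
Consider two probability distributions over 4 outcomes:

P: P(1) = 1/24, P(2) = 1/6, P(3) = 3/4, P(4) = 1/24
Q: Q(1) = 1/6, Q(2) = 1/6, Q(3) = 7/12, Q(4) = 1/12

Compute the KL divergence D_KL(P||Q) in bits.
0.1469 bits

D_KL(P||Q) = Σ P(x) log₂(P(x)/Q(x))

Computing term by term:
  P(1)·log₂(P(1)/Q(1)) = (1/24)·log₂((1/24)/(1/6)) = -0.08333
  P(2)·log₂(P(2)/Q(2)) = (1/6)·log₂((1/6)/(1/6)) = 0.00000
  P(3)·log₂(P(3)/Q(3)) = (3/4)·log₂((3/4)/(7/12)) = 0.27193
  P(4)·log₂(P(4)/Q(4)) = (1/24)·log₂((1/24)/(1/12)) = -0.04167

D_KL(P||Q) = -0.08333 + 0.00000 + 0.27193 - 0.04167 = 0.14693 ≈ 0.1469 bits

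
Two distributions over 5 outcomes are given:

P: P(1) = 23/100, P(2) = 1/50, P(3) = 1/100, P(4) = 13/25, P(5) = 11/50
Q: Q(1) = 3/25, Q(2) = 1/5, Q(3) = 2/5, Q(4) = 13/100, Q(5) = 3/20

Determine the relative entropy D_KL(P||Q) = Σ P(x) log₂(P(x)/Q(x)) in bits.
1.2578 bits

D_KL(P||Q) = Σ P(x) log₂(P(x)/Q(x))

Computing term by term:
  P(1)·log₂(P(1)/Q(1)) = (23/100)·log₂((23/100)/(3/25)) = 0.21588
  P(2)·log₂(P(2)/Q(2)) = (1/50)·log₂((1/50)/(1/5)) = -0.06644
  P(3)·log₂(P(3)/Q(3)) = (1/100)·log₂((1/100)/(2/5)) = -0.05322
  P(4)·log₂(P(4)/Q(4)) = (13/25)·log₂((13/25)/(13/100)) = 1.04000
  P(5)·log₂(P(5)/Q(5)) = (11/50)·log₂((11/50)/(3/20)) = 0.12156

D_KL(P||Q) = 0.21588 - 0.06644 - 0.05322 + 1.04000 + 0.12156 = 1.25778 ≈ 1.2578 bits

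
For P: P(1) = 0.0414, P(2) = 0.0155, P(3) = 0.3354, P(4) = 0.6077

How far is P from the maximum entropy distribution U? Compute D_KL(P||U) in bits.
0.7513 bits

U(i) = 1/4 for all i

D_KL(P||U) = Σ P(x) log₂(P(x) / (1/4))
           = Σ P(x) log₂(P(x)) + log₂(4)
           = log₂(4) - H(P)

H(P) = -Σ P(x) log₂(P(x)):
  -P(1)·log₂(P(1)) = -(0.0414)·log₂(0.0414) = 0.19020
  -P(2)·log₂(P(2)) = -(0.0155)·log₂(0.0155) = 0.09318
  -P(3)·log₂(P(3)) = -(0.3354)·log₂(0.3354) = 0.52861
  -P(4)·log₂(P(4)) = -(0.6077)·log₂(0.6077) = 0.43667
H(P) = 0.19020 + 0.09318 + 0.52861 + 0.43667 = 1.24866 bits

log₂(4) = 2.00000 bits

D_KL(P||U) = 2.00000 - 1.24866 = 0.75134 ≈ 0.7513 bits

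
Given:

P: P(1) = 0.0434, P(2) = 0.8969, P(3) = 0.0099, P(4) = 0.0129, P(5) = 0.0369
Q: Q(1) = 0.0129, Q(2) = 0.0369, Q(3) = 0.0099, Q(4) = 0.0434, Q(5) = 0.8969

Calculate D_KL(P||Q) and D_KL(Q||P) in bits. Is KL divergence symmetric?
D_KL(P||Q) = 4.0122 bits, D_KL(Q||P) = 4.0122 bits. The two values coincide for this particular pair, but no — KL divergence is not symmetric in general.

D_KL(P||Q) = Σ P(x) log₂(P(x)/Q(x))

Computing term by term:
  P(1)·log₂(P(1)/Q(1)) = 0.0434·log₂(0.0434/0.0129) = 0.07596
  P(2)·log₂(P(2)/Q(2)) = 0.8969·log₂(0.8969/0.0369) = 4.12866
  P(3)·log₂(P(3)/Q(3)) = 0.0099·log₂(0.0099/0.0099) = 0.00000
  P(4)·log₂(P(4)/Q(4)) = 0.0129·log₂(0.0129/0.0434) = -0.02258
  P(5)·log₂(P(5)/Q(5)) = 0.0369·log₂(0.0369/0.8969) = -0.16986

D_KL(P||Q) = 0.07596 + 4.12866 + 0.00000 - 0.02258 - 0.16986 = 4.01218 ≈ 4.0122 bits

D_KL(Q||P) = Σ Q(x) log₂(Q(x)/P(x))

Computing term by term:
  Q(1)·log₂(Q(1)/P(1)) = 0.0129·log₂(0.0129/0.0434) = -0.02258
  Q(2)·log₂(Q(2)/P(2)) = 0.0369·log₂(0.0369/0.8969) = -0.16986
  Q(3)·log₂(Q(3)/P(3)) = 0.0099·log₂(0.0099/0.0099) = 0.00000
  Q(4)·log₂(Q(4)/P(4)) = 0.0434·log₂(0.0434/0.0129) = 0.07596
  Q(5)·log₂(Q(5)/P(5)) = 0.8969·log₂(0.8969/0.0369) = 4.12866

D_KL(Q||P) = -0.02258 - 0.16986 + 0.00000 + 0.07596 + 4.12866 = 4.01218 ≈ 4.0122 bits

These ARE equal here. Q is P with outcomes relabeled (Q(1) = P(4), Q(2) = P(5), Q(4) = P(1), Q(5) = P(2)) by a relabeling that is its own inverse, so the two sums contain exactly the same terms in a different order. This is a special case — KL divergence is not symmetric in general: D_KL(P||Q) ≠ D_KL(Q||P) for most P, Q.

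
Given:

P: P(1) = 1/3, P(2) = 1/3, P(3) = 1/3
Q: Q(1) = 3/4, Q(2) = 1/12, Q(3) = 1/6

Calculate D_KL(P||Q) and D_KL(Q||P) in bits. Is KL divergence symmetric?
D_KL(P||Q) = 0.6100 bits, D_KL(Q||P) = 0.5441 bits. No, KL divergence is not symmetric.

D_KL(P||Q) = Σ P(x) log₂(P(x)/Q(x))

Computing term by term:
  P(1)·log₂(P(1)/Q(1)) = (1/3)·log₂((1/3)/(3/4)) = -0.38998
  P(2)·log₂(P(2)/Q(2)) = (1/3)·log₂((1/3)/(1/12)) = 0.66667
  P(3)·log₂(P(3)/Q(3)) = (1/3)·log₂((1/3)/(1/6)) = 0.33333

D_KL(P||Q) = -0.38998 + 0.66667 + 0.33333 = 0.61002 ≈ 0.6100 bits

D_KL(Q||P) = Σ Q(x) log₂(Q(x)/P(x))

Computing term by term:
  Q(1)·log₂(Q(1)/P(1)) = (3/4)·log₂((3/4)/(1/3)) = 0.87744
  Q(2)·log₂(Q(2)/P(2)) = (1/12)·log₂((1/12)/(1/3)) = -0.16667
  Q(3)·log₂(Q(3)/P(3)) = (1/6)·log₂((1/6)/(1/3)) = -0.16667

D_KL(Q||P) = 0.87744 - 0.16667 - 0.16667 = 0.54410 ≈ 0.5441 bits

These are NOT equal (difference: 0.0659 bits). KL divergence is asymmetric: D_KL(P||Q) ≠ D_KL(Q||P) in general.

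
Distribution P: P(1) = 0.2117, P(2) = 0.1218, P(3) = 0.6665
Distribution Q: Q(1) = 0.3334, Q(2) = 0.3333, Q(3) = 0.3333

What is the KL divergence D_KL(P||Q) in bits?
0.3508 bits

D_KL(P||Q) = Σ P(x) log₂(P(x)/Q(x))

Computing term by term:
  P(1)·log₂(P(1)/Q(1)) = 0.2117·log₂(0.2117/0.3334) = -0.13871
  P(2)·log₂(P(2)/Q(2)) = 0.1218·log₂(0.1218/0.3333) = -0.17689
  P(3)·log₂(P(3)/Q(3)) = 0.6665·log₂(0.6665/0.3333) = 0.66636

D_KL(P||Q) = -0.13871 - 0.17689 + 0.66636 = 0.35076 ≈ 0.3508 bits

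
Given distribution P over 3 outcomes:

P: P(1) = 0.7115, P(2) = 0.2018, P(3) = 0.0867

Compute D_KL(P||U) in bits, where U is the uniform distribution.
0.4638 bits

U(i) = 1/3 for all i

D_KL(P||U) = Σ P(x) log₂(P(x) / (1/3))
           = Σ P(x) log₂(P(x)) + log₂(3)
           = log₂(3) - H(P)

H(P) = -Σ P(x) log₂(P(x)):
  -P(1)·log₂(P(1)) = -(0.7115)·log₂(0.7115) = 0.34939
  -P(2)·log₂(P(2)) = -(0.2018)·log₂(0.2018) = 0.46596
  -P(3)·log₂(P(3)) = -(0.0867)·log₂(0.0867) = 0.30586
H(P) = 0.34939 + 0.46596 + 0.30586 = 1.12121 bits

log₂(3) = 1.58496 bits

D_KL(P||U) = 1.58496 - 1.12121 = 0.46375 ≈ 0.4638 bits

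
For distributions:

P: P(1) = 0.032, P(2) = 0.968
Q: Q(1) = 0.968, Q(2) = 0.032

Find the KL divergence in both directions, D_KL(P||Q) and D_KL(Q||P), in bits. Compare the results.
D_KL(P||Q) = 4.6041 bits, D_KL(Q||P) = 4.6041 bits. The two directions give exactly the same value for this pair.

D_KL(P||Q) = Σ P(x) log₂(P(x)/Q(x))

Computing term by term:
  P(1)·log₂(P(1)/Q(1)) = 0.032·log₂(0.032/0.968) = -0.15740
  P(2)·log₂(P(2)/Q(2)) = 0.968·log₂(0.968/0.032) = 4.76146

D_KL(P||Q) = -0.15740 + 4.76146 = 4.60406 ≈ 4.6041 bits

D_KL(Q||P) = Σ Q(x) log₂(Q(x)/P(x))

Computing term by term:
  Q(1)·log₂(Q(1)/P(1)) = 0.968·log₂(0.968/0.032) = 4.76146
  Q(2)·log₂(Q(2)/P(2)) = 0.032·log₂(0.032/0.968) = -0.15740

D_KL(Q||P) = 4.76146 - 0.15740 = 4.60406 ≈ 4.6041 bits

These ARE equal here. Q is P with outcomes relabeled (Q(1) = P(2), Q(2) = P(1)) by a relabeling that is its own inverse, so the two sums contain exactly the same terms in a different order. This is a special case — KL divergence is not symmetric in general: D_KL(P||Q) ≠ D_KL(Q||P) for most P, Q.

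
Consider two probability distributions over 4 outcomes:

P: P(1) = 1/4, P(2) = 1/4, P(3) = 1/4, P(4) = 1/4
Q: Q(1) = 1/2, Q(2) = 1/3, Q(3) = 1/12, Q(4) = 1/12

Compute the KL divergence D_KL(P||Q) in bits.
0.4387 bits

D_KL(P||Q) = Σ P(x) log₂(P(x)/Q(x))

Computing term by term:
  P(1)·log₂(P(1)/Q(1)) = (1/4)·log₂((1/4)/(1/2)) = -0.25000
  P(2)·log₂(P(2)/Q(2)) = (1/4)·log₂((1/4)/(1/3)) = -0.10376
  P(3)·log₂(P(3)/Q(3)) = (1/4)·log₂((1/4)/(1/12)) = 0.39624
  P(4)·log₂(P(4)/Q(4)) = (1/4)·log₂((1/4)/(1/12)) = 0.39624

D_KL(P||Q) = -0.25000 - 0.10376 + 0.39624 + 0.39624 = 0.43872 ≈ 0.4387 bits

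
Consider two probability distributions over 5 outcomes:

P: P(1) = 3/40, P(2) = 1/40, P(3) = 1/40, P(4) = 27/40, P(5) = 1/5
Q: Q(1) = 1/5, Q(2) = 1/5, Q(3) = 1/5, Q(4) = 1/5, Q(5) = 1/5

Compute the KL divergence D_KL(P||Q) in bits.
0.9284 bits

D_KL(P||Q) = Σ P(x) log₂(P(x)/Q(x))

Computing term by term:
  P(1)·log₂(P(1)/Q(1)) = (3/40)·log₂((3/40)/(1/5)) = -0.10613
  P(2)·log₂(P(2)/Q(2)) = (1/40)·log₂((1/40)/(1/5)) = -0.07500
  P(3)·log₂(P(3)/Q(3)) = (1/40)·log₂((1/40)/(1/5)) = -0.07500
  P(4)·log₂(P(4)/Q(4)) = (27/40)·log₂((27/40)/(1/5)) = 1.18455
  P(5)·log₂(P(5)/Q(5)) = (1/5)·log₂((1/5)/(1/5)) = 0.00000

D_KL(P||Q) = -0.10613 - 0.07500 - 0.07500 + 1.18455 + 0.00000 = 0.92842 ≈ 0.9284 bits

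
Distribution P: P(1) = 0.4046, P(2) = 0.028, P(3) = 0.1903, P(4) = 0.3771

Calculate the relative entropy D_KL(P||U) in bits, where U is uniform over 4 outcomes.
0.3413 bits

U(i) = 1/4 for all i

D_KL(P||U) = Σ P(x) log₂(P(x) / (1/4))
           = Σ P(x) log₂(P(x)) + log₂(4)
           = log₂(4) - H(P)

H(P) = -Σ P(x) log₂(P(x)):
  -P(1)·log₂(P(1)) = -(0.4046)·log₂(0.4046) = 0.52818
  -P(2)·log₂(P(2)) = -(0.028)·log₂(0.028) = 0.14444
  -P(3)·log₂(P(3)) = -(0.1903)·log₂(0.1903) = 0.45551
  -P(4)·log₂(P(4)) = -(0.3771)·log₂(0.3771) = 0.53057
H(P) = 0.52818 + 0.14444 + 0.45551 + 0.53057 = 1.65870 bits

log₂(4) = 2.00000 bits

D_KL(P||U) = 2.00000 - 1.65870 = 0.34130 ≈ 0.3413 bits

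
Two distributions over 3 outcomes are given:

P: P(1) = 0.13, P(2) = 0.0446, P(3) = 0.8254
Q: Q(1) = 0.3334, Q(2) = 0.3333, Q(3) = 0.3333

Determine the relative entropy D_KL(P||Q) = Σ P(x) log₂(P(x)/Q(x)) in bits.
0.7738 bits

D_KL(P||Q) = Σ P(x) log₂(P(x)/Q(x))

Computing term by term:
  P(1)·log₂(P(1)/Q(1)) = 0.13·log₂(0.13/0.3334) = -0.17664
  P(2)·log₂(P(2)/Q(2)) = 0.0446·log₂(0.0446/0.3333) = -0.12942
  P(3)·log₂(P(3)/Q(3)) = 0.8254·log₂(0.8254/0.3333) = 1.07985

D_KL(P||Q) = -0.17664 - 0.12942 + 1.07985 = 0.77379 ≈ 0.7738 bits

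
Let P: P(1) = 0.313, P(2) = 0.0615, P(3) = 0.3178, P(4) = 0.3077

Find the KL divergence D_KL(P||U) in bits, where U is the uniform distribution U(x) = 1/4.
0.1793 bits

U(i) = 1/4 for all i

D_KL(P||U) = Σ P(x) log₂(P(x) / (1/4))
           = Σ P(x) log₂(P(x)) + log₂(4)
           = log₂(4) - H(P)

H(P) = -Σ P(x) log₂(P(x)):
  -P(1)·log₂(P(1)) = -(0.313)·log₂(0.313) = 0.52451
  -P(2)·log₂(P(2)) = -(0.0615)·log₂(0.0615) = 0.24743
  -P(3)·log₂(P(3)) = -(0.3178)·log₂(0.3178) = 0.52558
  -P(4)·log₂(P(4)) = -(0.3077)·log₂(0.3077) = 0.52321
H(P) = 0.52451 + 0.24743 + 0.52558 + 0.52321 = 1.82073 bits

log₂(4) = 2.00000 bits

D_KL(P||U) = 2.00000 - 1.82073 = 0.17927 ≈ 0.1793 bits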